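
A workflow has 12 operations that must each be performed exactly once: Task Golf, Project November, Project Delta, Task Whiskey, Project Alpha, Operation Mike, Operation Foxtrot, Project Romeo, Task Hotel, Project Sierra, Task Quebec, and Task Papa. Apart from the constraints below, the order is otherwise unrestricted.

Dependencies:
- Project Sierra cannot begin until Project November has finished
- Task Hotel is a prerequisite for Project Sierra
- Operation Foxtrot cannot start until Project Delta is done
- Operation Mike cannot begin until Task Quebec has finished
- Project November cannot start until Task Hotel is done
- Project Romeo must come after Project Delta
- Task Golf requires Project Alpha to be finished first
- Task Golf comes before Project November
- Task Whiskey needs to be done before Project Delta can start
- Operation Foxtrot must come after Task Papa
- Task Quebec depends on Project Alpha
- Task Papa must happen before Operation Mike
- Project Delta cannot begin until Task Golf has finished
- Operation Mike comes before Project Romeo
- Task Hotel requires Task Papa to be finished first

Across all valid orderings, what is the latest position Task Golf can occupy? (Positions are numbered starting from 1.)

7

Every operation that must follow Task Golf has to come after it. Tracing all chains starting from Task Golf, those operations are: Project November, Project Delta, Operation Foxtrot, Project Romeo, Project Sierra — 5 in total.
With 5 mandatory successors out of 12 operations total, the latest slot for Task Golf is 12−5 = 7, and it's reachable by doing all non-successors before Task Golf.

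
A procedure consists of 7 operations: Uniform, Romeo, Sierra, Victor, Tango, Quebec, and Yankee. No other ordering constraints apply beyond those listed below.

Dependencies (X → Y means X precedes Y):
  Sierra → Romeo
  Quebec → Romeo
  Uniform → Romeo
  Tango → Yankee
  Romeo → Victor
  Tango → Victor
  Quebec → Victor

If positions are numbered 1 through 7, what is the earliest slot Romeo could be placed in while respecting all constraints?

4

Working backwards through the constraints from Romeo, its full set of required predecessors is Uniform, Sierra, Quebec — 3 of them.
So at minimum 3 operations come before Romeo, putting Romeo no earlier than position 4. That position is achievable by scheduling exactly those predecessors first.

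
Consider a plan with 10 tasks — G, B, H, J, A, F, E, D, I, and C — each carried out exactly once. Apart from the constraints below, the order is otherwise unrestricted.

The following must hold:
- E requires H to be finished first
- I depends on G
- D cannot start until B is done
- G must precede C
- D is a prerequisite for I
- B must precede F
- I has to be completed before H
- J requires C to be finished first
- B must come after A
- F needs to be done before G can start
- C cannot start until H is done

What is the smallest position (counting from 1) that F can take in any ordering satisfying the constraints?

3

Working backwards through the constraints from F, its full set of required predecessors is B, A — 2 of them.
With 2 mandatory predecessors, the earliest F can sit is position 2+1 = 3, and placing just those 2 first achieves it.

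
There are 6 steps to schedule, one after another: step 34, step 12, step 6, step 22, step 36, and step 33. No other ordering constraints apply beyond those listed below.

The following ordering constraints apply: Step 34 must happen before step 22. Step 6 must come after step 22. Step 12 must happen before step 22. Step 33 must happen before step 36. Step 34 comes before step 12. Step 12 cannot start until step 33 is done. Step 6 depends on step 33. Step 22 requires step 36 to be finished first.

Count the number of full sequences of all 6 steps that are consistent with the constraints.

5

The steps with no prerequisites are step 34, step 33; any of them can be placed first.
Systematically extending each partial ordering one step at a time and counting, there are 5 complete orderings.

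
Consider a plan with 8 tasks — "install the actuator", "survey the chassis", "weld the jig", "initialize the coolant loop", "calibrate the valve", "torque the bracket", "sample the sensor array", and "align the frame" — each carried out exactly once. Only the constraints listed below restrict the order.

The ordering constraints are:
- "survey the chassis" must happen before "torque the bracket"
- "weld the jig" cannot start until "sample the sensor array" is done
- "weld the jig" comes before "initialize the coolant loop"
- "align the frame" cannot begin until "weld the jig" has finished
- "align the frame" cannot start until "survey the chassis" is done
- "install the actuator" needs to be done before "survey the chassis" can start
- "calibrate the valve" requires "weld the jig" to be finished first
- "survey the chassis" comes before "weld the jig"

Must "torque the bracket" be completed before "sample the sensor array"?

"torque the bracket" and "sample the sensor array" are not related by any chain of constraints.
There exist valid orderings with "sample the sensor array" before "torque the bracket", so "torque the bracket" is not required to come first.

No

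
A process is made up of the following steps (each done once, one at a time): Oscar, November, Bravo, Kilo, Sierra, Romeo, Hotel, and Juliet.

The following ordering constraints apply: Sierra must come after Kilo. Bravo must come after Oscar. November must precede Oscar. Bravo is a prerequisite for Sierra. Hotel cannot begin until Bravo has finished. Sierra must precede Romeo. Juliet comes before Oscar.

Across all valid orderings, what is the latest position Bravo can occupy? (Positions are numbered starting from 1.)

Following every chain forward from Bravo, the steps that must come later are Sierra, Romeo, Hotel — 3 of them.
So at least 3 steps follow Bravo, putting Bravo no later than position 5. That position is achievable by scheduling everything else first.

5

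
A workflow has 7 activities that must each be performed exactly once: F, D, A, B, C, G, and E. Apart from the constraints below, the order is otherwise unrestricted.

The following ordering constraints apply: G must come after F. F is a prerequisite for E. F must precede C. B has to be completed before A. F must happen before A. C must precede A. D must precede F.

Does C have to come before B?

No

Nothing in the constraints links C and B; they are unordered relative to each other.
So C can come before B or after — it is not forced.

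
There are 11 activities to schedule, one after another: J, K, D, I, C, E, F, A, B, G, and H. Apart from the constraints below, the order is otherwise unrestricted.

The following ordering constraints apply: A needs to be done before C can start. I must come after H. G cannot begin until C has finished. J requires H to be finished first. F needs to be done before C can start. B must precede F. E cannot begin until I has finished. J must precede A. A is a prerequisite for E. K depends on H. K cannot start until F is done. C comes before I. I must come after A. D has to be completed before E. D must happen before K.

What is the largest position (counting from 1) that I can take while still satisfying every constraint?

10

Following the constraints forward from I, its only required successor is E.
So at least 1 activity follows I, putting I no later than position 10. That position is achievable by scheduling everything else first.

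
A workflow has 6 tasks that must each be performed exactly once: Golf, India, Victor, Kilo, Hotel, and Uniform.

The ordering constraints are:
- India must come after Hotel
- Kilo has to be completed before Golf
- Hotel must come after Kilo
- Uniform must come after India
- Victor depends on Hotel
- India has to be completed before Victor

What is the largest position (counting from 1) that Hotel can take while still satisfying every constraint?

Every task that must follow Hotel has to come after it. Tracing all chains starting from Hotel, those tasks are: India, Victor, Uniform — 3 in total.
So at least 3 tasks follow Hotel, putting Hotel no later than position 3. That position is achievable by scheduling everything else first.

3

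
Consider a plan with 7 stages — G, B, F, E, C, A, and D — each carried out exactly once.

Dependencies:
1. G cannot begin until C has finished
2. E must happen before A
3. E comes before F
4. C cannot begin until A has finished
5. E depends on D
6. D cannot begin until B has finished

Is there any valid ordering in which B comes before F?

The constraints force B before F, so yes — every valid ordering has B earlier.

Yes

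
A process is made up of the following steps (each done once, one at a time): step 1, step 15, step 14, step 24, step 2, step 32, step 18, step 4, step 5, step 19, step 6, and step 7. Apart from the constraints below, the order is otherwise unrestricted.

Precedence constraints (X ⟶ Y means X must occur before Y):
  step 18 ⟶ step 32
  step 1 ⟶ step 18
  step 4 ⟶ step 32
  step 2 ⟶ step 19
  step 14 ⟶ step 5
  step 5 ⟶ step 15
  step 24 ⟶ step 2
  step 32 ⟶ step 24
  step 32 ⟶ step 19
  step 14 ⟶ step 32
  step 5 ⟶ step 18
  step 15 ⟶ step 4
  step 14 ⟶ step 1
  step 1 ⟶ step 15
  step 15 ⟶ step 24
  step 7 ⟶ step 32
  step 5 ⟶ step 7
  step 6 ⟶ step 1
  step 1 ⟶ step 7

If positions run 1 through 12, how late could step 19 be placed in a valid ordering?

12

Step 19 has no required successors, so nothing stops it from going last (position 12).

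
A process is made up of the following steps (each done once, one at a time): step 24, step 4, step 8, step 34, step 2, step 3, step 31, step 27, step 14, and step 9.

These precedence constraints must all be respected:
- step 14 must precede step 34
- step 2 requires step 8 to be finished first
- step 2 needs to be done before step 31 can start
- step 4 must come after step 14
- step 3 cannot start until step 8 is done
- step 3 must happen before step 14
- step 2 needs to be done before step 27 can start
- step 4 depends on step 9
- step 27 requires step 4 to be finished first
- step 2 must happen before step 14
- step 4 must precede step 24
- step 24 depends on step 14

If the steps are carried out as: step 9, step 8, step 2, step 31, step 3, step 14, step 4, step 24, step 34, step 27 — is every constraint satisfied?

Checking each listed constraint against this order: for instance, step 2 is in position 3 and step 27 in position 10, so that constraint holds — and the remaining constraints check out the same way.

Yes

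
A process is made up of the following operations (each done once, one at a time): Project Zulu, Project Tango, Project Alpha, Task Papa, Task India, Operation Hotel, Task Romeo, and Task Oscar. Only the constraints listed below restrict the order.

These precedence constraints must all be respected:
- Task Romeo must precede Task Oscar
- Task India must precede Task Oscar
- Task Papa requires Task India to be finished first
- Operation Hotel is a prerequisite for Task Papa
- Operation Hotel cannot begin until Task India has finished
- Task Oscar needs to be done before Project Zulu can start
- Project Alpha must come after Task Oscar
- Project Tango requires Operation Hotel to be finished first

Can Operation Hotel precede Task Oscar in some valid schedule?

Yes

The constraints leave Operation Hotel and Task Oscar unordered relative to each other; nothing requires Task Oscar earlier.
So a valid ordering placing Operation Hotel earlier than Task Oscar exists.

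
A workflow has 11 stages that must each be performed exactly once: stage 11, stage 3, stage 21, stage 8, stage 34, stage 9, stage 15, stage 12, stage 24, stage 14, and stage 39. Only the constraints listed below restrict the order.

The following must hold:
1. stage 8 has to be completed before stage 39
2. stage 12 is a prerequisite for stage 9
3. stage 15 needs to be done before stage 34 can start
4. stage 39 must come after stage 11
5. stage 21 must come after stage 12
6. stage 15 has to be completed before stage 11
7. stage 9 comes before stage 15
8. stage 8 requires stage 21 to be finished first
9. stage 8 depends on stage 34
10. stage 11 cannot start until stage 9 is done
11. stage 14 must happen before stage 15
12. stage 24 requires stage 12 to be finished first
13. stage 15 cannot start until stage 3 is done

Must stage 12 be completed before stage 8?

Yes

Following the dependencies: stage 12 → stage 21 → stage 8.
That forces stage 12 before stage 8 in every valid schedule.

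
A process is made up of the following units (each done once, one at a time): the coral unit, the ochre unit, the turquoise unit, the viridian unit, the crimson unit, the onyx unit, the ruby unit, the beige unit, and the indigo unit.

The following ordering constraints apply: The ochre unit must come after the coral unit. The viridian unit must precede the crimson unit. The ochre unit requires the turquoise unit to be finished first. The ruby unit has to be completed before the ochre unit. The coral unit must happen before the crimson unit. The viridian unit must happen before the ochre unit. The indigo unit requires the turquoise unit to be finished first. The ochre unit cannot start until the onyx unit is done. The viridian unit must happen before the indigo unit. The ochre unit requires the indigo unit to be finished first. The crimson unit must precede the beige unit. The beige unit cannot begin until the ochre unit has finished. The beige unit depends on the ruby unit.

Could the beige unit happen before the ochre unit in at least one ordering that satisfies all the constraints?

Following the ochre unit → the beige unit, the ochre unit must precede the beige unit in every valid ordering.
Hence the beige unit can never be scheduled before the ochre unit.

No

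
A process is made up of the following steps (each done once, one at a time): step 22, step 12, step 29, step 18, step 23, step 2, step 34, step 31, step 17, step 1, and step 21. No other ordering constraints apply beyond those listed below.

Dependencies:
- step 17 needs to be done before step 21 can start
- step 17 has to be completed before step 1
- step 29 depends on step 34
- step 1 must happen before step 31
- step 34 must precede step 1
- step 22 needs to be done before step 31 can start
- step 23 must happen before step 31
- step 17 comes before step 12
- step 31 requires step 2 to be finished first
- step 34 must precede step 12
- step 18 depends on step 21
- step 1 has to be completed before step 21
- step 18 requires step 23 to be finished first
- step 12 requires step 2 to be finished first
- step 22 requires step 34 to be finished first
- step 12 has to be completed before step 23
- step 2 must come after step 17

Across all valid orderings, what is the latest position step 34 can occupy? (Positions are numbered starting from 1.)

Following every chain forward from step 34, the steps that must come later are step 22, step 12, step 29, step 18, step 23, step 31, step 1, step 21 — 8 of them.
With 8 mandatory successors out of 11 steps total, the latest slot for step 34 is 11−8 = 3, and it's reachable by doing all non-successors before step 34.

3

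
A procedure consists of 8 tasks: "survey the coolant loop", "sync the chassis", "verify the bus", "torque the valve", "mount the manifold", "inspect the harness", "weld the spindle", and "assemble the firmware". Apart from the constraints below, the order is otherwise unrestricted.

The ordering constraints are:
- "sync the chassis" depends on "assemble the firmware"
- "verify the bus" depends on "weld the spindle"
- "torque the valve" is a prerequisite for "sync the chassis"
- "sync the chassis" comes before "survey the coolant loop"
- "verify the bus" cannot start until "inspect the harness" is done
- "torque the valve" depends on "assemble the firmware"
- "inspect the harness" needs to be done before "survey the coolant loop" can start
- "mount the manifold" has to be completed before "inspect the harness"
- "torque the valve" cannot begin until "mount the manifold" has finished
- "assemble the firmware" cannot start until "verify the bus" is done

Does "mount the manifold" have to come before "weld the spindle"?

No

"mount the manifold" and "weld the spindle" are not related by any chain of constraints.
There exist valid orderings with "weld the spindle" before "mount the manifold", so "mount the manifold" is not required to come first.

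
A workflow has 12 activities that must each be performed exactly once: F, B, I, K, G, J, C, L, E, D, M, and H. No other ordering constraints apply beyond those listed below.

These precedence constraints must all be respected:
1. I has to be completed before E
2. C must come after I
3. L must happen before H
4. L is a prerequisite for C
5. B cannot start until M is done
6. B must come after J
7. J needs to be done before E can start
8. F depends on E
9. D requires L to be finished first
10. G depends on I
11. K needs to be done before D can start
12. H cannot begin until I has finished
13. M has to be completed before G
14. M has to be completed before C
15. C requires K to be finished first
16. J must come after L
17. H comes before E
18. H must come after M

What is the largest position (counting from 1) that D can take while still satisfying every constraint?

No constraint forces any activity after D, so it can be placed last, in position 12.

12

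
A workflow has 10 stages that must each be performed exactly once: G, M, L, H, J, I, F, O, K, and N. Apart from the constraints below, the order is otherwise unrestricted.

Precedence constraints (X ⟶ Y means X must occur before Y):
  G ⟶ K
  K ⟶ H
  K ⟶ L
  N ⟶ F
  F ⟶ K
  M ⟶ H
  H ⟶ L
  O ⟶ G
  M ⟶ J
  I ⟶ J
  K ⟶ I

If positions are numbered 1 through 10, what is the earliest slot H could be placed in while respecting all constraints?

7

Every stage that must precede H has to come before it. Tracing all chains that end at H, those stages are: G, M, F, O, K, N — 6 in total.
With 6 mandatory predecessors, the earliest H can sit is position 6+1 = 7, and placing just those 6 first achieves it.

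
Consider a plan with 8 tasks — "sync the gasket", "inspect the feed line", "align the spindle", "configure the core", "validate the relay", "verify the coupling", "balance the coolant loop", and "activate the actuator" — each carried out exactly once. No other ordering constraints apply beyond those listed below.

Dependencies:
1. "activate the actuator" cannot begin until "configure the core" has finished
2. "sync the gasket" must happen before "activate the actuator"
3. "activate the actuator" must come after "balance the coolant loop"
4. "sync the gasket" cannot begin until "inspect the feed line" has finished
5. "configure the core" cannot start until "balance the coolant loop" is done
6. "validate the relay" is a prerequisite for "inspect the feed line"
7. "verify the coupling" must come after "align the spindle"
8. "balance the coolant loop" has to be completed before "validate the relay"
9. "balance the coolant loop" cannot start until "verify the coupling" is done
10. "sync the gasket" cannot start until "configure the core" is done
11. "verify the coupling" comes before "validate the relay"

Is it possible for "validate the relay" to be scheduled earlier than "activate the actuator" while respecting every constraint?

"validate the relay" is actually forced before "activate the actuator" by the constraints, so certainly some valid ordering has "validate the relay" first.

Yes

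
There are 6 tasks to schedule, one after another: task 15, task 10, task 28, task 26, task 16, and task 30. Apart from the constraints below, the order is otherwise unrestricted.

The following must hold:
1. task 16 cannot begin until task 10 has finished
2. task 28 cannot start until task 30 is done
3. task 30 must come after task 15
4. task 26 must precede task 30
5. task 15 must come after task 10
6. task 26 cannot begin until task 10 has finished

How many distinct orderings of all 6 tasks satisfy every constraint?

Only task 10 has no prerequisites, so it must go first.
Enumerating by repeatedly choosing an available task (one whose prerequisites are all placed) gives 10 distinct complete orderings.

10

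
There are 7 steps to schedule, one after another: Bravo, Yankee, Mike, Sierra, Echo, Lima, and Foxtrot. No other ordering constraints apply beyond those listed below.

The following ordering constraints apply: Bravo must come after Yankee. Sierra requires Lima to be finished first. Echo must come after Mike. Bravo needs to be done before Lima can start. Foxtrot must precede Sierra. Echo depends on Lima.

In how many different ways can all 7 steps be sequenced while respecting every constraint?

3 steps have no prerequisites (Yankee, Mike, Foxtrot), so any of them could come first.
Systematically extending each partial ordering one step at a time and counting, there are 48 complete orderings.

48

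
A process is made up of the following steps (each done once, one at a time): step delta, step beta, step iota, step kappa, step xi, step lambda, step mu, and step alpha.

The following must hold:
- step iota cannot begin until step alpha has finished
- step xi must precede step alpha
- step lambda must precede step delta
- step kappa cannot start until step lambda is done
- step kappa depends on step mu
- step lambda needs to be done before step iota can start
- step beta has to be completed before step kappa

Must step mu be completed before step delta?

Nothing in the constraints links step mu and step delta; they are unordered relative to each other.
There exist valid orderings with step delta before step mu, so step mu is not required to come first.

No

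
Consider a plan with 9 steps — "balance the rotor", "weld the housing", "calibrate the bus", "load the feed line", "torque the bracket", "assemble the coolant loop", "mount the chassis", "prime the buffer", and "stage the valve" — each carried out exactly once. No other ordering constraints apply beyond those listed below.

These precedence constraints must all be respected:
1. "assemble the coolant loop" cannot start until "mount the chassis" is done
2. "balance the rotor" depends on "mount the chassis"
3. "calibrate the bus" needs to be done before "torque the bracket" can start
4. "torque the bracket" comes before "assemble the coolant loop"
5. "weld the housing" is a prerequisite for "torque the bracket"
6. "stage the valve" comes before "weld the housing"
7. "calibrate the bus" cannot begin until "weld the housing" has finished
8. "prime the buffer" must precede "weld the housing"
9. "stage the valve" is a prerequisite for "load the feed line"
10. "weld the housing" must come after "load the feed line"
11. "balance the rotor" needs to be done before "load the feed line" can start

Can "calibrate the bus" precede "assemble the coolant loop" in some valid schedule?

Yes

Every valid ordering already has "calibrate the bus" before "assemble the coolant loop" (the constraints require it), so in particular at least one does.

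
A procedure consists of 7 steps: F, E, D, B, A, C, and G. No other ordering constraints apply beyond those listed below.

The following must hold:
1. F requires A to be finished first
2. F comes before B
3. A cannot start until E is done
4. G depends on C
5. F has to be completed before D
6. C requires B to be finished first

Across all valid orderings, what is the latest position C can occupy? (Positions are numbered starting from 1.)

6

Following the constraints forward from C, its only required successor is G.
With 1 mandatory successor out of 7 steps total, the latest slot for C is 7−1 = 6, and it's reachable by doing all non-successors before C.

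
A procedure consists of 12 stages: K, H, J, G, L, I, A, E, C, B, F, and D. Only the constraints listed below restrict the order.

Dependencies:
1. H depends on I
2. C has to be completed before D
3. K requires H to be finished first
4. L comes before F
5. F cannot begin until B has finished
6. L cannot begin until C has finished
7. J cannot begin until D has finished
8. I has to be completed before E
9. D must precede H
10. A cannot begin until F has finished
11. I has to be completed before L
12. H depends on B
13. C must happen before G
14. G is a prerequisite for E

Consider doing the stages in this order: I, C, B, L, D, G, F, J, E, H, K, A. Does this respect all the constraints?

Every stated constraint is respected: I sits at position 1, ahead of H at position 10, and each of the other listed pairs likewise has the predecessor earlier in the sequence.

Yes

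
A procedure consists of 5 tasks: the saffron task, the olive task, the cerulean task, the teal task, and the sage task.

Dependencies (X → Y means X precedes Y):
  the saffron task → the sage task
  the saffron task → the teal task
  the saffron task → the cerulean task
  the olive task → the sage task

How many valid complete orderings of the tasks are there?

The tasks with no prerequisites are the saffron task, the olive task; any of them can be placed first.
Counting all ways to extend the partial order to a total order gives 18.

18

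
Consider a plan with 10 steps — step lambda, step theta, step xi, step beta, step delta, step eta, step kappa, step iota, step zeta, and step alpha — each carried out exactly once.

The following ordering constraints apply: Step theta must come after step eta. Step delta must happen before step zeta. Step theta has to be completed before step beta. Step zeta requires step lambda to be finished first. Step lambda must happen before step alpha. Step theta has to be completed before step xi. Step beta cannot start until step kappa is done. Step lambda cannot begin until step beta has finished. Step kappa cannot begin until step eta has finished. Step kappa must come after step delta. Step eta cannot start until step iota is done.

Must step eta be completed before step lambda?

Yes

Following the dependencies: step eta → step theta → step beta → step lambda.
Hence step eta necessarily comes before step lambda.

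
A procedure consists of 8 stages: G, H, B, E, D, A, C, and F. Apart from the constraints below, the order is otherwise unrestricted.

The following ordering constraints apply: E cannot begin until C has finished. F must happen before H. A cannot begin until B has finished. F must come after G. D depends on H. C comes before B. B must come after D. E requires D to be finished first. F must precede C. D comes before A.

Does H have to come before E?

Following the dependencies: H → D → E.
So H must precede E in any valid ordering.

Yes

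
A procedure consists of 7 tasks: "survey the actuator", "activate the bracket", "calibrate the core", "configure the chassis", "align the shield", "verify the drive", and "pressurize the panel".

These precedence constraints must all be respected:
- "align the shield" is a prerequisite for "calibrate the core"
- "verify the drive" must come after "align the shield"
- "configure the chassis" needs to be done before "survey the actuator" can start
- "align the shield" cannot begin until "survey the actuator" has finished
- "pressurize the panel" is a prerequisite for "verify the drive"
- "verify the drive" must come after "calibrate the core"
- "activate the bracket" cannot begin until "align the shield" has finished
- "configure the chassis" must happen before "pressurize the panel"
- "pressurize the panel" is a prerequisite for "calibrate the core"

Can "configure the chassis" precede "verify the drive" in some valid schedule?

"configure the chassis" is actually forced before "verify the drive" by the constraints, so certainly some valid ordering has "configure the chassis" first.

Yes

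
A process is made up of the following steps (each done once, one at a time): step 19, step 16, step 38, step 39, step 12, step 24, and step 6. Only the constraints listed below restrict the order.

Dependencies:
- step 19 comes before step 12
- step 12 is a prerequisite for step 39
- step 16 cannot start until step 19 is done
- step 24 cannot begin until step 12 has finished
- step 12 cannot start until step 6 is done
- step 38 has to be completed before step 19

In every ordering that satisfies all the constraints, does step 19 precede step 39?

Yes

There is a constraint chain step 19 → step 12 → step 39.
Hence step 19 necessarily comes before step 39.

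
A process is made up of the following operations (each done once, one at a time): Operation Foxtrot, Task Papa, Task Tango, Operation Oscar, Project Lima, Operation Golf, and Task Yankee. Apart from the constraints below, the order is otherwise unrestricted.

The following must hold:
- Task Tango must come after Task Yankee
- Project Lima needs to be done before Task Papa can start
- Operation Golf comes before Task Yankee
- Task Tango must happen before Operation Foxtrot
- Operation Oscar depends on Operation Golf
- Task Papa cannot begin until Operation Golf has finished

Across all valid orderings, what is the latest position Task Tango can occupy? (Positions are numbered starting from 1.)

The only operation forced after Task Tango (directly or by a chain) is Operation Foxtrot.
With 1 mandatory successor out of 7 operations total, the latest slot for Task Tango is 7−1 = 6, and it's reachable by doing all non-successors before Task Tango.

6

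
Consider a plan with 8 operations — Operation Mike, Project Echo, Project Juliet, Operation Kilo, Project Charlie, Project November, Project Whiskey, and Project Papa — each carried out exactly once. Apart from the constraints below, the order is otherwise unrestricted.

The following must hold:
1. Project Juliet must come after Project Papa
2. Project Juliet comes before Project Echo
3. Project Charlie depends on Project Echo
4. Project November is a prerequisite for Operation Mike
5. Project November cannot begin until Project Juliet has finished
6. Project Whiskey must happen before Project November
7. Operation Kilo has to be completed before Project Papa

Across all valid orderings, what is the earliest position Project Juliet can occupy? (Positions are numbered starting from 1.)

The operations that are forced before Project Juliet, directly or transitively, are Operation Kilo, Project Papa. That's 2 operations.
So at minimum 2 operations come before Project Juliet, putting Project Juliet no earlier than position 3. That position is achievable by scheduling exactly those predecessors first.

3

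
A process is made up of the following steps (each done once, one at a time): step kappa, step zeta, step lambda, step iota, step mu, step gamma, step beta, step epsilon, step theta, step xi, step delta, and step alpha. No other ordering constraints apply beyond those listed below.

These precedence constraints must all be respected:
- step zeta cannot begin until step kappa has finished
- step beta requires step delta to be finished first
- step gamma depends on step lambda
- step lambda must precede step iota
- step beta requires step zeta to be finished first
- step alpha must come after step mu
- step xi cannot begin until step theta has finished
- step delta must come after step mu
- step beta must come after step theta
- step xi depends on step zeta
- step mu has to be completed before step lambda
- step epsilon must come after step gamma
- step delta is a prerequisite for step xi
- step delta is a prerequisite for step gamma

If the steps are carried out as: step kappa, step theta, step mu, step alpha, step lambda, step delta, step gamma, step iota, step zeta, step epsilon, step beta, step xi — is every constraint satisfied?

Yes

Going through the constraints one by one, each required predecessor appears earlier in the sequence than its dependent — e.g. step theta (position 2) is before step xi (position 12), as required.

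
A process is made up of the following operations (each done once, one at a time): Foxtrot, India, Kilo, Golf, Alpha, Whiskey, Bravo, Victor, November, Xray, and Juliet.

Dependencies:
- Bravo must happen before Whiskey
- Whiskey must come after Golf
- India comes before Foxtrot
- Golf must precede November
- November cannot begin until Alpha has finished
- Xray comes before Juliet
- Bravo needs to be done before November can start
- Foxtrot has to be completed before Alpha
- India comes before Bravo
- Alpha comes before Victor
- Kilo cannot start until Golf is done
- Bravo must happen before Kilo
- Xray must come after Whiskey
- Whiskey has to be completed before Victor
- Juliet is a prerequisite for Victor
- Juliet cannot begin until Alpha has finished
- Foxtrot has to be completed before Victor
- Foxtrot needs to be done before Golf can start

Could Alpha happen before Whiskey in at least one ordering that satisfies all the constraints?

No chain of constraints runs from Whiskey to Alpha, so Whiskey is not required to come first.
So a valid ordering placing Alpha earlier than Whiskey exists.

Yes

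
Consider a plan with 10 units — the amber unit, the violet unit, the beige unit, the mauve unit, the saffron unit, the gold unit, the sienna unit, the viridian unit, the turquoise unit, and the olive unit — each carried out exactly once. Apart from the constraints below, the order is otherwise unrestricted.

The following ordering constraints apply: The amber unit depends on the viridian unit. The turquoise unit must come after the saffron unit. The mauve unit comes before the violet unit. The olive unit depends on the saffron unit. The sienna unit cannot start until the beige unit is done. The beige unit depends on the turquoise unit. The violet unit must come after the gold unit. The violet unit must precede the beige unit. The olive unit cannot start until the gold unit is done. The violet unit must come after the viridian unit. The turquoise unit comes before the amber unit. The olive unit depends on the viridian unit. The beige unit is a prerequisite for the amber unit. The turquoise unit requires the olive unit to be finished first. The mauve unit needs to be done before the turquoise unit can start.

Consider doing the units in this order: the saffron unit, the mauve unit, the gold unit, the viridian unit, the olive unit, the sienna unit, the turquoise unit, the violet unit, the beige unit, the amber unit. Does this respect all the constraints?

The sequence places the sienna unit ahead of the beige unit.
Since the beige unit is required before the sienna unit, the ordering is invalid.

No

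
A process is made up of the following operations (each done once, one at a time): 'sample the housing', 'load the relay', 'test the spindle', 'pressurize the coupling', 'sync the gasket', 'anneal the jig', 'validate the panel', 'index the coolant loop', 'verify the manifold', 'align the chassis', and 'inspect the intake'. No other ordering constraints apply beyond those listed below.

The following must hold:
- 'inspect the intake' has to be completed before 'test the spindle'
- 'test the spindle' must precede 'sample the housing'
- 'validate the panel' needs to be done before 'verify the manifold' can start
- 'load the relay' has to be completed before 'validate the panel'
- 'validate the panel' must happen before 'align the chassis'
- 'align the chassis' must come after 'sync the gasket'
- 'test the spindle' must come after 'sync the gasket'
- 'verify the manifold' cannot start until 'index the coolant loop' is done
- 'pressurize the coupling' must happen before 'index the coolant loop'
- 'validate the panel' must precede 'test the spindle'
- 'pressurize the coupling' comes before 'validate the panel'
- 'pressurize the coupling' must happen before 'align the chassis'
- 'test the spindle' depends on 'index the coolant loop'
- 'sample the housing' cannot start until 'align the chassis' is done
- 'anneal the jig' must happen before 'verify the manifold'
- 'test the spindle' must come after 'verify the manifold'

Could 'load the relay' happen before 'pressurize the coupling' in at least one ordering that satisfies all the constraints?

Nothing in the constraints forces 'pressurize the coupling' before 'load the relay' — there is no chain from 'pressurize the coupling' to 'load the relay'.
So a valid ordering placing 'load the relay' earlier than 'pressurize the coupling' exists.

Yes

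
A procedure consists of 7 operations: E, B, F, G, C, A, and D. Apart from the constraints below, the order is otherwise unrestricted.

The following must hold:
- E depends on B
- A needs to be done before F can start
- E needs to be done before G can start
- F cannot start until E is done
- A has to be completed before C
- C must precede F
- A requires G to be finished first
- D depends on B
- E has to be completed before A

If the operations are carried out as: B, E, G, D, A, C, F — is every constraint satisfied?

Yes

Checking each listed constraint against this order: for instance, E is in position 2 and F in position 7, so that constraint holds — and the remaining constraints check out the same way.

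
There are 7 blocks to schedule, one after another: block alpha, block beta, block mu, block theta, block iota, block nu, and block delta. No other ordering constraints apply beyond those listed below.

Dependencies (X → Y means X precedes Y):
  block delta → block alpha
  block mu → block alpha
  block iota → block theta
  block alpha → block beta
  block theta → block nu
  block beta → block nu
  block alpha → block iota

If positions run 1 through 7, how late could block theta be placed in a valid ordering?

6

The only block forced after block theta (directly or by a chain) is block nu.
So at least 1 block follows block theta, putting block theta no later than position 6. That position is achievable by scheduling everything else first.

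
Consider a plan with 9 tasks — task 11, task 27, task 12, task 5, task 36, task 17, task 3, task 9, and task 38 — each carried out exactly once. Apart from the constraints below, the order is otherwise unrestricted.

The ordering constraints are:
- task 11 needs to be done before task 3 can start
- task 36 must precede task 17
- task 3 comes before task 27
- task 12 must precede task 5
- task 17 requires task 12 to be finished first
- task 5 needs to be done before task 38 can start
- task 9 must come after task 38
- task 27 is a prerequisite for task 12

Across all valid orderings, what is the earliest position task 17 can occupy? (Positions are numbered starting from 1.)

6

Every task that must precede task 17 has to come before it. Tracing all chains that end at task 17, those tasks are: task 11, task 27, task 12, task 36, task 3 — 5 in total.
So at minimum 5 tasks come before task 17, putting task 17 no earlier than position 6. That position is achievable by scheduling exactly those predecessors first.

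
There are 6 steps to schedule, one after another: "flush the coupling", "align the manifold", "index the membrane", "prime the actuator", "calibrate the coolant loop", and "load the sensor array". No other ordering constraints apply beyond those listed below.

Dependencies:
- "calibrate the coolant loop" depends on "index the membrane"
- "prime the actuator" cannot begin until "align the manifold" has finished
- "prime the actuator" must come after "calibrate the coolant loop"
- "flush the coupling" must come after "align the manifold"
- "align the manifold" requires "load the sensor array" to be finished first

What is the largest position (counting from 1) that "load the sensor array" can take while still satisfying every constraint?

3

The steps that are forced after "load the sensor array", directly or by a chain of constraints, are "flush the coupling", "align the manifold", "prime the actuator". That's 3 steps.
So at least 3 steps follow "load the sensor array", putting "load the sensor array" no later than position 3. That position is achievable by scheduling everything else first.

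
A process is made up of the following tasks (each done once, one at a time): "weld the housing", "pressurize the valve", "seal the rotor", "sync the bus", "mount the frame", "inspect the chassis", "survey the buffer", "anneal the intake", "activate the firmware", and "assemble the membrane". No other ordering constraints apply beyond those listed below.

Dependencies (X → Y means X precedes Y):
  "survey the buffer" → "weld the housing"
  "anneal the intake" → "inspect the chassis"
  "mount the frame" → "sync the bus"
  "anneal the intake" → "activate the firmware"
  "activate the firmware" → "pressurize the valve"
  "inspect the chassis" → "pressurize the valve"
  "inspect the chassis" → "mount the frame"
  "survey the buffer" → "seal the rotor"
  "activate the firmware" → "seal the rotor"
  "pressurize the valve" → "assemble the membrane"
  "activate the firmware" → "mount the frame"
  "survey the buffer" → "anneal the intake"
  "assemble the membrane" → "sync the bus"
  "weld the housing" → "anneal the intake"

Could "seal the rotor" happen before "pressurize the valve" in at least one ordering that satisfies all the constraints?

Nothing in the constraints forces "pressurize the valve" before "seal the rotor" — there is no chain from "pressurize the valve" to "seal the rotor".
That means at least one valid schedule has "seal the rotor" before "pressurize the valve".

Yes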